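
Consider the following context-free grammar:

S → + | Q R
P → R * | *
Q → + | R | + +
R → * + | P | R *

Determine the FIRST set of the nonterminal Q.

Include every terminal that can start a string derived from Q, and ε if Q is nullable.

We compute FIRST(Q) using the standard algorithm.
FIRST(P) = {*}
FIRST(Q) = {*, +}
FIRST(R) = {*}
FIRST(S) = {*, +}
Therefore, FIRST(Q) = {*, +}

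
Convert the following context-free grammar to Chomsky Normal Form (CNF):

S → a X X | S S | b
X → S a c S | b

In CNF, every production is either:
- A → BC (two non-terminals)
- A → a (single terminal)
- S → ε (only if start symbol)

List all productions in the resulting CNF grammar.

TA → a; S → b; TC → c; X → b; S → TA X0; X0 → X X; S → S S; X → S X1; X1 → TA X2; X2 → TC S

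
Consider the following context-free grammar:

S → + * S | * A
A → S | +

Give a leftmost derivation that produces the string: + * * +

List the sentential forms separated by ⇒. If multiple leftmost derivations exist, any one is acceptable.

S ⇒ + * S ⇒ + * * A ⇒ + * * +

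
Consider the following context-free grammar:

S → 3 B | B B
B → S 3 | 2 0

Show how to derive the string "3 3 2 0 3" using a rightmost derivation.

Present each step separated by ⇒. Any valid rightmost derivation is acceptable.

S ⇒ 3 B ⇒ 3 S 3 ⇒ 3 3 B 3 ⇒ 3 3 2 0 3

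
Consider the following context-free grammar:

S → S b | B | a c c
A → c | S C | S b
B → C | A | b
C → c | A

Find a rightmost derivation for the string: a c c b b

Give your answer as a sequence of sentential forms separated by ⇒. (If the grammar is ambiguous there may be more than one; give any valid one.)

S ⇒ S b ⇒ S b b ⇒ a c c b b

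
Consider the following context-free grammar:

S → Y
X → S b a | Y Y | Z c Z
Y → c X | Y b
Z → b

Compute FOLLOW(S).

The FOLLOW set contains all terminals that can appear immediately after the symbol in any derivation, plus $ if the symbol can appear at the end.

We compute FOLLOW(S) using the standard algorithm.
FOLLOW(S) starts with {$}.
FIRST(S) = {c}
FIRST(X) = {b, c}
FIRST(Y) = {c}
FIRST(Z) = {b}
FOLLOW(S) = {$, b}
FOLLOW(X) = {$, b, c}
FOLLOW(Y) = {$, b, c}
FOLLOW(Z) = {$, b, c}
Therefore, FOLLOW(S) = {$, b}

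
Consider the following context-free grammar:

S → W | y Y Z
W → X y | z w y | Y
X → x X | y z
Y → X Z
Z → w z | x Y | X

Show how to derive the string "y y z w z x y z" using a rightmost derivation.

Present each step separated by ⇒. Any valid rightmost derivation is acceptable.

S ⇒ y Y Z ⇒ y Y X ⇒ y Y x X ⇒ y Y x y z ⇒ y X Z x y z ⇒ y X w z x y z ⇒ y y z w z x y z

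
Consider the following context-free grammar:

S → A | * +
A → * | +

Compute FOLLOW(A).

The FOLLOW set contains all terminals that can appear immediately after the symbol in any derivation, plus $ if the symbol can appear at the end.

We compute FOLLOW(A) using the standard algorithm.
FOLLOW(S) starts with {$}.
FIRST(A) = {*, +}
FIRST(S) = {*, +}
FOLLOW(A) = {$}
FOLLOW(S) = {$}
Therefore, FOLLOW(A) = {$}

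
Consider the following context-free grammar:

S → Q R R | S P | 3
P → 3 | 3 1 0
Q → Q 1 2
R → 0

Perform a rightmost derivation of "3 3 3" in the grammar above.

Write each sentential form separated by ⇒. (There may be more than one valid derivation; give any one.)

S ⇒ S P ⇒ S 3 ⇒ S P 3 ⇒ S 3 3 ⇒ 3 3 3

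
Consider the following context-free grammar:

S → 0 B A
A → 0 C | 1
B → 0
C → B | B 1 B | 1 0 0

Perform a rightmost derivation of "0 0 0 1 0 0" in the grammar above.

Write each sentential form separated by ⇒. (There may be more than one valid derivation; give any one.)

S ⇒ 0 B A ⇒ 0 B 0 C ⇒ 0 B 0 1 0 0 ⇒ 0 0 0 1 0 0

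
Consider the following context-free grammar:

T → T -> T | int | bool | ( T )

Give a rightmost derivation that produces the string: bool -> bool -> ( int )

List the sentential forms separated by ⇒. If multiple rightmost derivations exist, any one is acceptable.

T ⇒ T -> T ⇒ T -> T -> T ⇒ T -> T -> ( T ) ⇒ T -> T -> ( int ) ⇒ T -> bool -> ( int ) ⇒ bool -> bool -> ( int )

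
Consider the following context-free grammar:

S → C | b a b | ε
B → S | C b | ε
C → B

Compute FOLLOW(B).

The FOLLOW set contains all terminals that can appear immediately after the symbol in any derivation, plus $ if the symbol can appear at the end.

We compute FOLLOW(B) using the standard algorithm.
FOLLOW(S) starts with {$}.
FIRST(B) = {b, ε}
FIRST(C) = {b, ε}
FIRST(S) = {b, ε}
FOLLOW(B) = {$, b}
FOLLOW(C) = {$, b}
FOLLOW(S) = {$, b}
Therefore, FOLLOW(B) = {$, b}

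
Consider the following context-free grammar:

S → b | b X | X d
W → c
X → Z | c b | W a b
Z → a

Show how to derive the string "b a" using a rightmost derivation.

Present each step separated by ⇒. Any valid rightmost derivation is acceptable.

S ⇒ b X ⇒ b Z ⇒ b a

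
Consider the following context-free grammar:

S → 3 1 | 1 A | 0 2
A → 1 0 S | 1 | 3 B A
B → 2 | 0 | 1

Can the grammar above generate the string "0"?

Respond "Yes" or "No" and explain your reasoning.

No - no valid derivation exists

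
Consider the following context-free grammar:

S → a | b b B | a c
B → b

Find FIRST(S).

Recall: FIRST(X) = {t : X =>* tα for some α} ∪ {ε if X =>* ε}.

We compute FIRST(S) using the standard algorithm.
FIRST(B) = {b}
FIRST(S) = {a, b}
Therefore, FIRST(S) = {a, b}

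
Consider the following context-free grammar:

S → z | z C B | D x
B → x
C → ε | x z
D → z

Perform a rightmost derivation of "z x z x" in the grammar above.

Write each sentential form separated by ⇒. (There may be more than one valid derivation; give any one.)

S ⇒ z C B ⇒ z C x ⇒ z x z x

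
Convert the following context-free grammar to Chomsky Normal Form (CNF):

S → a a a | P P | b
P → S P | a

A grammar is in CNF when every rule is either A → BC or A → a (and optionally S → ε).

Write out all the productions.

TA → a; S → b; P → a; S → TA X0; X0 → TA TA; S → P P; P → S P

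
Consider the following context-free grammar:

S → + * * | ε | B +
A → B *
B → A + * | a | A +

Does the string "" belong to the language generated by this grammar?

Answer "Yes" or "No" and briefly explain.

Yes - a valid derivation exists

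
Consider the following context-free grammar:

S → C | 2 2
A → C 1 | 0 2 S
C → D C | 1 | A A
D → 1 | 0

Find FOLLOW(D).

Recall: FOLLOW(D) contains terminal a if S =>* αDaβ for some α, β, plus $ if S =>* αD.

We compute FOLLOW(D) using the standard algorithm.
FOLLOW(S) starts with {$}.
FIRST(A) = {0, 1}
FIRST(C) = {0, 1}
FIRST(D) = {0, 1}
FIRST(S) = {0, 1, 2}
FOLLOW(A) = {$, 0, 1}
FOLLOW(C) = {$, 0, 1}
FOLLOW(D) = {0, 1}
FOLLOW(S) = {$, 0, 1}
Therefore, FOLLOW(D) = {0, 1}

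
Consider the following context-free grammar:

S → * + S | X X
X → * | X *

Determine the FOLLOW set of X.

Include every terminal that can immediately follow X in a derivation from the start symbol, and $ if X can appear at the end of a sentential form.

We compute FOLLOW(X) using the standard algorithm.
FOLLOW(S) starts with {$}.
FIRST(S) = {*}
FIRST(X) = {*}
FOLLOW(S) = {$}
FOLLOW(X) = {$, *}
Therefore, FOLLOW(X) = {$, *}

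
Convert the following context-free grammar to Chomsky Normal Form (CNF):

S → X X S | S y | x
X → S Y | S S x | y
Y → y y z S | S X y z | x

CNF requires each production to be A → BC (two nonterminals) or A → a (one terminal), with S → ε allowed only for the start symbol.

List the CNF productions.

TY → y; S → x; TX → x; X → y; TZ → z; Y → x; S → X X0; X0 → X S; S → S TY; X → S Y; X → S X1; X1 → S TX; Y → TY X2; X2 → TY X3; X3 → TZ S; Y → S X4; X4 → X X5; X5 → TY TZ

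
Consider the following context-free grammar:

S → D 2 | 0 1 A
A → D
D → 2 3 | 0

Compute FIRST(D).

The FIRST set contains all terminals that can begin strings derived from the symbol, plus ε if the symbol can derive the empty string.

We compute FIRST(D) using the standard algorithm.
FIRST(A) = {0, 2}
FIRST(D) = {0, 2}
FIRST(S) = {0, 2}
Therefore, FIRST(D) = {0, 2}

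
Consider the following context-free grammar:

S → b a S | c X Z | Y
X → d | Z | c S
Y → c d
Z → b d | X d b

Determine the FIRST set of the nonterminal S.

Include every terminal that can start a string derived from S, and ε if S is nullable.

We compute FIRST(S) using the standard algorithm.
FIRST(S) = {b, c}
FIRST(X) = {b, c, d}
FIRST(Y) = {c}
FIRST(Z) = {b, c, d}
Therefore, FIRST(S) = {b, c}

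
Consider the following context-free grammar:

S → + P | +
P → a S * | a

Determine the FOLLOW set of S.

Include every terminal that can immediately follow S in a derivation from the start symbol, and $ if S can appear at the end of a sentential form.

We compute FOLLOW(S) using the standard algorithm.
FOLLOW(S) starts with {$}.
FIRST(P) = {a}
FIRST(S) = {+}
FOLLOW(P) = {$, *}
FOLLOW(S) = {$, *}
Therefore, FOLLOW(S) = {$, *}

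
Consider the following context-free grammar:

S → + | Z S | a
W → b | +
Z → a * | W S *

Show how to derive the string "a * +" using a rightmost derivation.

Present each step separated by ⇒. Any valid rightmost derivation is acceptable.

S ⇒ Z S ⇒ Z + ⇒ a * +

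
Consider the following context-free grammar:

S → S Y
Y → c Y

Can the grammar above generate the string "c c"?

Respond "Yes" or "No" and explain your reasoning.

No - no valid derivation exists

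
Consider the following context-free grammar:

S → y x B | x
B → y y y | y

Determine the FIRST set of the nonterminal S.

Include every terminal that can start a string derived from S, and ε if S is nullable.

We compute FIRST(S) using the standard algorithm.
FIRST(B) = {y}
FIRST(S) = {x, y}
Therefore, FIRST(S) = {x, y}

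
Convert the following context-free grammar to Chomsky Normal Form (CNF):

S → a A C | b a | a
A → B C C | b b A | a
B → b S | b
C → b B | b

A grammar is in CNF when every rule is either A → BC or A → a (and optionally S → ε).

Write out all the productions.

TA → a; TB → b; S → a; A → a; B → b; C → b; S → TA X0; X0 → A C; S → TB TA; A → B X1; X1 → C C; A → TB X2; X2 → TB A; B → TB S; C → TB B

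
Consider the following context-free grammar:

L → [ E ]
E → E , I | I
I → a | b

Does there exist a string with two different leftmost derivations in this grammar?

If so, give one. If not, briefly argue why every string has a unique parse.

No - every string in the language has a unique leftmost derivation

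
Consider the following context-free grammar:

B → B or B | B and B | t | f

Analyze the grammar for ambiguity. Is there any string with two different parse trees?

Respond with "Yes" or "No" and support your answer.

Yes - the string 'f or f and f or t' has two distinct parse trees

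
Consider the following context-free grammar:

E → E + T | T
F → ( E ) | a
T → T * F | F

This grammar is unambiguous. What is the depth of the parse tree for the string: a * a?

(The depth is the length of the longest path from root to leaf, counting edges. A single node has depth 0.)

4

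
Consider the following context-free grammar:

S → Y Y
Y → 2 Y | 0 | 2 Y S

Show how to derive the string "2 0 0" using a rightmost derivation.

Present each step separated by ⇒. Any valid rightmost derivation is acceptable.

S ⇒ Y Y ⇒ Y 0 ⇒ 2 Y 0 ⇒ 2 0 0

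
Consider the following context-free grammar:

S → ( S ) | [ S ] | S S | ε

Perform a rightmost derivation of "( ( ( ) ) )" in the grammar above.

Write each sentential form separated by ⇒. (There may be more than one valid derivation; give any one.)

S ⇒ ( S ) ⇒ ( ( S ) ) ⇒ ( ( ( S ) ) ) ⇒ ( ( ( ) ) )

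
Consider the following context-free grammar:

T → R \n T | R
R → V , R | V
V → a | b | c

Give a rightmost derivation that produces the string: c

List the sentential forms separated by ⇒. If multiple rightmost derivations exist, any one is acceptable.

T ⇒ R ⇒ V ⇒ c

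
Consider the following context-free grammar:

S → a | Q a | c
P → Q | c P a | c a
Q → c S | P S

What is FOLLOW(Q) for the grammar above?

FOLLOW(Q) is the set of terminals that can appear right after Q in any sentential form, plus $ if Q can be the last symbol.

We compute FOLLOW(Q) using the standard algorithm.
FOLLOW(S) starts with {$}.
FIRST(P) = {c}
FIRST(Q) = {c}
FIRST(S) = {a, c}
FOLLOW(P) = {a, c}
FOLLOW(Q) = {a, c}
FOLLOW(S) = {$, a, c}
Therefore, FOLLOW(Q) = {a, c}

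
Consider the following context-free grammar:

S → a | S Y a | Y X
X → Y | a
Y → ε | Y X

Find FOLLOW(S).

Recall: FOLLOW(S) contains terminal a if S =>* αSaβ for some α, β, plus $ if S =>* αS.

We compute FOLLOW(S) using the standard algorithm.
FOLLOW(S) starts with {$}.
FIRST(S) = {a, ε}
FIRST(X) = {a, ε}
FIRST(Y) = {a, ε}
FOLLOW(S) = {$, a}
FOLLOW(X) = {$, a}
FOLLOW(Y) = {$, a}
Therefore, FOLLOW(S) = {$, a}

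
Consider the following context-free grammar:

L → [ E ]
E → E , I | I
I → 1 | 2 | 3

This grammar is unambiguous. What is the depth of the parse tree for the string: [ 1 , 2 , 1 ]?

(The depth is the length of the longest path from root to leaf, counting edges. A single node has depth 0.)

5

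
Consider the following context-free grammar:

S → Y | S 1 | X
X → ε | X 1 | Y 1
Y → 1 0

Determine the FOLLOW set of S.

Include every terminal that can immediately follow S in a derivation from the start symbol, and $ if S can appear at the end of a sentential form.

We compute FOLLOW(S) using the standard algorithm.
FOLLOW(S) starts with {$}.
FIRST(S) = {1, ε}
FIRST(X) = {1, ε}
FIRST(Y) = {1}
FOLLOW(S) = {$, 1}
FOLLOW(X) = {$, 1}
FOLLOW(Y) = {$, 1}
Therefore, FOLLOW(S) = {$, 1}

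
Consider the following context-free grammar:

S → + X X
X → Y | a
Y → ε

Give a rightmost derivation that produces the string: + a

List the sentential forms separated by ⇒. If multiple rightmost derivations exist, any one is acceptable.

S ⇒ + X X ⇒ + X Y ⇒ + X ⇒ + a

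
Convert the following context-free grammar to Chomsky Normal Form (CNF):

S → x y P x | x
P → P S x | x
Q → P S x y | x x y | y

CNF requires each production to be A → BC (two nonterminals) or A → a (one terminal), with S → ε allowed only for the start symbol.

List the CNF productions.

TX → x; TY → y; S → x; P → x; Q → y; S → TX X0; X0 → TY X1; X1 → P TX; P → P X2; X2 → S TX; Q → P X3; X3 → S X4; X4 → TX TY; Q → TX X5; X5 → TX TY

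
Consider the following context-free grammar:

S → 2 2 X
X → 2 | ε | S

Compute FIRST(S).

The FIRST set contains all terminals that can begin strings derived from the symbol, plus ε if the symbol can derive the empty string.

We compute FIRST(S) using the standard algorithm.
FIRST(S) = {2}
FIRST(X) = {2, ε}
Therefore, FIRST(S) = {2}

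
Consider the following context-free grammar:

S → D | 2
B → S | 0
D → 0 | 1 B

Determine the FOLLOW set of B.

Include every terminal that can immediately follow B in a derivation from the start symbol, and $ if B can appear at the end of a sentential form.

We compute FOLLOW(B) using the standard algorithm.
FOLLOW(S) starts with {$}.
FIRST(B) = {0, 1, 2}
FIRST(D) = {0, 1}
FIRST(S) = {0, 1, 2}
FOLLOW(B) = {$}
FOLLOW(D) = {$}
FOLLOW(S) = {$}
Therefore, FOLLOW(B) = {$}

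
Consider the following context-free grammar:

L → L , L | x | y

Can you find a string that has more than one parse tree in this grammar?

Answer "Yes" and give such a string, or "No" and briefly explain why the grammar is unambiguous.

Yes - the string 'y , y , x , x' has two distinct parse trees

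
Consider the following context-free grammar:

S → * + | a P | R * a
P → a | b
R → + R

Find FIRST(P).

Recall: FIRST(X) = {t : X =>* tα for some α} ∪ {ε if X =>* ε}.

We compute FIRST(P) using the standard algorithm.
FIRST(P) = {a, b}
FIRST(R) = {+}
FIRST(S) = {*, +, a}
Therefore, FIRST(P) = {a, b}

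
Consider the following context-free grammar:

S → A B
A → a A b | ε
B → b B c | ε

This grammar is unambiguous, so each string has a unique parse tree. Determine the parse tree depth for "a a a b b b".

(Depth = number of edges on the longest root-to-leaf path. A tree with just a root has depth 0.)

5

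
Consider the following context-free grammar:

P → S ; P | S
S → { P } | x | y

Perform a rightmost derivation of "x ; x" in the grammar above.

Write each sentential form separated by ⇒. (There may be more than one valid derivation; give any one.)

P ⇒ S ; P ⇒ S ; S ⇒ S ; x ⇒ x ; x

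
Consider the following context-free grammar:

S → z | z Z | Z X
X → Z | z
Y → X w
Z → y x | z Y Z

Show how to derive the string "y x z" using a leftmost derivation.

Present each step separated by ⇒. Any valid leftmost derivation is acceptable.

S ⇒ Z X ⇒ y x X ⇒ y x z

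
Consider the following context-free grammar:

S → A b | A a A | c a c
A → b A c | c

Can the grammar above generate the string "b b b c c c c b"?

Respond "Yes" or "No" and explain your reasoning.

Yes - a valid derivation exists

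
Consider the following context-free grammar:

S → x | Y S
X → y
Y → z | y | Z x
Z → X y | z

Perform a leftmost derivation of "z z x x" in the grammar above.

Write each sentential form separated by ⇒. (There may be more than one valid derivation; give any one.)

S ⇒ Y S ⇒ z S ⇒ z Y S ⇒ z Z x S ⇒ z z x S ⇒ z z x x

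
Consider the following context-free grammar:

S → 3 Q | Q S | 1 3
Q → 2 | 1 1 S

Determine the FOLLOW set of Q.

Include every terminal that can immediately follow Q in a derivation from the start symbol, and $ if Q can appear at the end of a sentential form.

We compute FOLLOW(Q) using the standard algorithm.
FOLLOW(S) starts with {$}.
FIRST(Q) = {1, 2}
FIRST(S) = {1, 2, 3}
FOLLOW(Q) = {$, 1, 2, 3}
FOLLOW(S) = {$, 1, 2, 3}
Therefore, FOLLOW(Q) = {$, 1, 2, 3}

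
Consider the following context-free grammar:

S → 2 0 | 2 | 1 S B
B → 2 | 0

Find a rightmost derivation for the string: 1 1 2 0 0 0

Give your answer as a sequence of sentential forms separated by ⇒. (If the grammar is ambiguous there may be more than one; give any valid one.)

S ⇒ 1 S B ⇒ 1 S 0 ⇒ 1 1 S B 0 ⇒ 1 1 S 0 0 ⇒ 1 1 2 0 0 0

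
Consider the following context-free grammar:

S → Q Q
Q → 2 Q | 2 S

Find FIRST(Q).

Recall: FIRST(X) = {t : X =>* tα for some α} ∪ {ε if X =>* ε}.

We compute FIRST(Q) using the standard algorithm.
FIRST(Q) = {2}
FIRST(S) = {2}
Therefore, FIRST(Q) = {2}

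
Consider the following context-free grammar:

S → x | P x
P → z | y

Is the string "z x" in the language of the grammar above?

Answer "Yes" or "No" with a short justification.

Yes - a valid derivation exists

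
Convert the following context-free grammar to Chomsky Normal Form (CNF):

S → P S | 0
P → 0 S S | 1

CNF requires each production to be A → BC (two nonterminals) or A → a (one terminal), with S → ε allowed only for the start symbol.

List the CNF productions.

S → 0; T0 → 0; P → 1; S → P S; P → T0 X0; X0 → S S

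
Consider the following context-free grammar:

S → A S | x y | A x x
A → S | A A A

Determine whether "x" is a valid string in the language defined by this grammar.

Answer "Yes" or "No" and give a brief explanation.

No - no valid derivation exists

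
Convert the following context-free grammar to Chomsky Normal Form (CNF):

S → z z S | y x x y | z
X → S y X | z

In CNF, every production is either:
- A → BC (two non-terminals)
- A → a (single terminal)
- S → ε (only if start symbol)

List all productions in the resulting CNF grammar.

TZ → z; TY → y; TX → x; S → z; X → z; S → TZ X0; X0 → TZ S; S → TY X1; X1 → TX X2; X2 → TX TY; X → S X3; X3 → TY X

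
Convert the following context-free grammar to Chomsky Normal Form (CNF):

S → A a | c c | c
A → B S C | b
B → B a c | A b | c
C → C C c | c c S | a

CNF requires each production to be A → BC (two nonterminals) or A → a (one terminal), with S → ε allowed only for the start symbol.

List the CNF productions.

TA → a; TC → c; S → c; A → b; TB → b; B → c; C → a; S → A TA; S → TC TC; A → B X0; X0 → S C; B → B X1; X1 → TA TC; B → A TB; C → C X2; X2 → C TC; C → TC X3; X3 → TC S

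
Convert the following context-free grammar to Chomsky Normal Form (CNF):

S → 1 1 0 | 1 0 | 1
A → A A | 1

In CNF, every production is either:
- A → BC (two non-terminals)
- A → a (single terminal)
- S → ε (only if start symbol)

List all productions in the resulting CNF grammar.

T1 → 1; T0 → 0; S → 1; A → 1; S → T1 X0; X0 → T1 T0; S → T1 T0; A → A A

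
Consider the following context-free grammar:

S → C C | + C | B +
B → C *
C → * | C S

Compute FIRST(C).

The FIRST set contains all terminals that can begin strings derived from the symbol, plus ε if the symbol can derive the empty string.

We compute FIRST(C) using the standard algorithm.
FIRST(B) = {*}
FIRST(C) = {*}
FIRST(S) = {*, +}
Therefore, FIRST(C) = {*}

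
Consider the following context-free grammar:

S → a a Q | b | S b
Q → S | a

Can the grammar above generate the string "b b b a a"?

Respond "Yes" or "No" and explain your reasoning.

No - no valid derivation exists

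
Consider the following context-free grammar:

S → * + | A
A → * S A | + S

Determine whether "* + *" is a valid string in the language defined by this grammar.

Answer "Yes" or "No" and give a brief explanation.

No - no valid derivation exists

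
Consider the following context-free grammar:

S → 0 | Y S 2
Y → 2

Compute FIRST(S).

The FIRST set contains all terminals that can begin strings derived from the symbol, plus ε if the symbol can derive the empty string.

We compute FIRST(S) using the standard algorithm.
FIRST(S) = {0, 2}
FIRST(Y) = {2}
Therefore, FIRST(S) = {0, 2}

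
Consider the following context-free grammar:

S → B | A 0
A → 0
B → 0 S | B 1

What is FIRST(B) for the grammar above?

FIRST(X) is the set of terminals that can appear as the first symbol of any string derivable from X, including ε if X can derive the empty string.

We compute FIRST(B) using the standard algorithm.
FIRST(A) = {0}
FIRST(B) = {0}
FIRST(S) = {0}
Therefore, FIRST(B) = {0}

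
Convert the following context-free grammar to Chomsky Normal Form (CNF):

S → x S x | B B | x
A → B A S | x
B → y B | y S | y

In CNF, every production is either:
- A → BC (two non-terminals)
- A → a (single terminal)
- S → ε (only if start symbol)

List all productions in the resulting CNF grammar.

TX → x; S → x; A → x; TY → y; B → y; S → TX X0; X0 → S TX; S → B B; A → B X1; X1 → A S; B → TY B; B → TY S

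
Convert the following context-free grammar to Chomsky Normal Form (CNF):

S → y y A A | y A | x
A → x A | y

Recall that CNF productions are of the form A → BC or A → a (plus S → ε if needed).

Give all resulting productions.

TY → y; S → x; TX → x; A → y; S → TY X0; X0 → TY X1; X1 → A A; S → TY A; A → TX A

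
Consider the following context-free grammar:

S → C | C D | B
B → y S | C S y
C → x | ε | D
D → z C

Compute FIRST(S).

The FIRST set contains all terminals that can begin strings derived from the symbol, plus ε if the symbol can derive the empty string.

We compute FIRST(S) using the standard algorithm.
FIRST(B) = {x, y, z}
FIRST(C) = {x, z, ε}
FIRST(D) = {z}
FIRST(S) = {x, y, z, ε}
Therefore, FIRST(S) = {x, y, z, ε}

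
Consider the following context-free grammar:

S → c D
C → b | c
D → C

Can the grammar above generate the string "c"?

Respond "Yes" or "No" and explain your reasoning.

No - no valid derivation exists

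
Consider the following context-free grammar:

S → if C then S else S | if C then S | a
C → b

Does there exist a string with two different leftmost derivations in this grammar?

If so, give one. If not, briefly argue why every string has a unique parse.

Yes - the string 'if b then if b then if b then a else a' has two distinct leftmost derivations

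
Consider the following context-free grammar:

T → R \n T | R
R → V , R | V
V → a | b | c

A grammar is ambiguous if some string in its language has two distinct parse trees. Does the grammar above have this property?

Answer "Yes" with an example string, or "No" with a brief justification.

No - the grammar is unambiguous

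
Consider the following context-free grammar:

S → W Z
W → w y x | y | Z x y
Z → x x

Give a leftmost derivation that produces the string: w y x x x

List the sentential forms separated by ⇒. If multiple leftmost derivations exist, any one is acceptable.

S ⇒ W Z ⇒ w y x Z ⇒ w y x x x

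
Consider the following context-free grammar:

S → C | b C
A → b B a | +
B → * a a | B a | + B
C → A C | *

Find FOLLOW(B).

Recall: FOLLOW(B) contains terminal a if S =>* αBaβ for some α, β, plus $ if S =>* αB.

We compute FOLLOW(B) using the standard algorithm.
FOLLOW(S) starts with {$}.
FIRST(A) = {+, b}
FIRST(B) = {*, +}
FIRST(C) = {*, +, b}
FIRST(S) = {*, +, b}
FOLLOW(A) = {*, +, b}
FOLLOW(B) = {a}
FOLLOW(C) = {$}
FOLLOW(S) = {$}
Therefore, FOLLOW(B) = {a}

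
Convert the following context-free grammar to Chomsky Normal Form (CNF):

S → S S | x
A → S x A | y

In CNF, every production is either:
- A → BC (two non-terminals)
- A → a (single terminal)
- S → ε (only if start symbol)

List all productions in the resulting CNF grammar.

S → x; TX → x; A → y; S → S S; A → S X0; X0 → TX A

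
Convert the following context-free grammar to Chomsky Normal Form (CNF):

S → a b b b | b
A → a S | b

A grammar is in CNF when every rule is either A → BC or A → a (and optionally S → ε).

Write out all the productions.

TA → a; TB → b; S → b; A → b; S → TA X0; X0 → TB X1; X1 → TB TB; A → TA S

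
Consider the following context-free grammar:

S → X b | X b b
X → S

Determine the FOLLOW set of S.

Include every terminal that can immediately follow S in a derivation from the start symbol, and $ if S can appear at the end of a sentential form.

We compute FOLLOW(S) using the standard algorithm.
FOLLOW(S) starts with {$}.
FIRST(S) = {}
FIRST(X) = {}
FOLLOW(S) = {$, b}
FOLLOW(X) = {b}
Therefore, FOLLOW(S) = {$, b}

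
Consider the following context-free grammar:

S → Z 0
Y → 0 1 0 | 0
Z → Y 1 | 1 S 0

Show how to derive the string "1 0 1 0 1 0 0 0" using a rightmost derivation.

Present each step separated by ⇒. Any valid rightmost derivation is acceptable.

S ⇒ Z 0 ⇒ 1 S 0 0 ⇒ 1 Z 0 0 0 ⇒ 1 Y 1 0 0 0 ⇒ 1 0 1 0 1 0 0 0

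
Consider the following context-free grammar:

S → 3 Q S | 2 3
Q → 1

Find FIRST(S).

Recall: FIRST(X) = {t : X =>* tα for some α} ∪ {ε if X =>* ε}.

We compute FIRST(S) using the standard algorithm.
FIRST(Q) = {1}
FIRST(S) = {2, 3}
Therefore, FIRST(S) = {2, 3}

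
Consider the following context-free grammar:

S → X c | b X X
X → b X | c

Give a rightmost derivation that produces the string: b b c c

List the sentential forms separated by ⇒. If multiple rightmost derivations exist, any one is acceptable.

S ⇒ X c ⇒ b X c ⇒ b b X c ⇒ b b c c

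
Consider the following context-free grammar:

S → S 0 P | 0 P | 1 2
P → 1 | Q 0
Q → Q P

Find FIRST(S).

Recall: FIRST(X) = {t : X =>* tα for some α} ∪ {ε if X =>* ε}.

We compute FIRST(S) using the standard algorithm.
FIRST(P) = {1}
FIRST(Q) = {}
FIRST(S) = {0, 1}
Therefore, FIRST(S) = {0, 1}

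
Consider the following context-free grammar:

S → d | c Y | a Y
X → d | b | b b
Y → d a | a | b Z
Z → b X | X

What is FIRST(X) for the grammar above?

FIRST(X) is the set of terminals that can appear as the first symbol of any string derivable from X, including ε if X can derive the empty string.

We compute FIRST(X) using the standard algorithm.
FIRST(S) = {a, c, d}
FIRST(X) = {b, d}
FIRST(Y) = {a, b, d}
FIRST(Z) = {b, d}
Therefore, FIRST(X) = {b, d}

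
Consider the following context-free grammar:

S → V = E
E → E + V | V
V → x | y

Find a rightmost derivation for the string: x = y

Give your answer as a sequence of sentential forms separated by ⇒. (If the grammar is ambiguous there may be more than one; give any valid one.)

S ⇒ V = E ⇒ V = V ⇒ V = y ⇒ x = y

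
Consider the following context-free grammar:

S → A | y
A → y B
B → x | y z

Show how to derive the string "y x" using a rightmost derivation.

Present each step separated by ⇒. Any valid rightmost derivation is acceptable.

S ⇒ A ⇒ y B ⇒ y x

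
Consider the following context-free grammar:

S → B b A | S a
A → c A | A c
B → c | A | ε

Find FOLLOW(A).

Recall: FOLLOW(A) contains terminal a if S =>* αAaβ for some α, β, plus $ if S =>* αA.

We compute FOLLOW(A) using the standard algorithm.
FOLLOW(S) starts with {$}.
FIRST(A) = {c}
FIRST(B) = {c, ε}
FIRST(S) = {b, c}
FOLLOW(A) = {$, a, b, c}
FOLLOW(B) = {b}
FOLLOW(S) = {$, a}
Therefore, FOLLOW(A) = {$, a, b, c}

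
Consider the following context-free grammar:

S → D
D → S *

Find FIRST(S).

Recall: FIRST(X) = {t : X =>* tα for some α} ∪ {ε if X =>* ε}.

We compute FIRST(S) using the standard algorithm.
FIRST(D) = {}
FIRST(S) = {}
Therefore, FIRST(S) = {}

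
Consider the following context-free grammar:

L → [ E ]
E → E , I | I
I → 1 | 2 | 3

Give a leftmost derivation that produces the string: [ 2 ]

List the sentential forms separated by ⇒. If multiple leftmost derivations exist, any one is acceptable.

L ⇒ [ E ] ⇒ [ I ] ⇒ [ 2 ]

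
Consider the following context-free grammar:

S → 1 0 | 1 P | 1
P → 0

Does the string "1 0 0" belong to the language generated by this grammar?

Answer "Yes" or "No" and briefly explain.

No - no valid derivation exists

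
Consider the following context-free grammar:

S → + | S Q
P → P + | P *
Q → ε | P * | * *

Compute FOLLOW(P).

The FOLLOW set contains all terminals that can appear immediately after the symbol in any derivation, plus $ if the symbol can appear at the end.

We compute FOLLOW(P) using the standard algorithm.
FOLLOW(S) starts with {$}.
FIRST(P) = {}
FIRST(Q) = {*, ε}
FIRST(S) = {+}
FOLLOW(P) = {*, +}
FOLLOW(Q) = {$, *}
FOLLOW(S) = {$, *}
Therefore, FOLLOW(P) = {*, +}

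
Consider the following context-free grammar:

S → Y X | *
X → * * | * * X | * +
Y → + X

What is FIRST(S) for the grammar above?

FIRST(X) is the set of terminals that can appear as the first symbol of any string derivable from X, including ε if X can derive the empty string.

We compute FIRST(S) using the standard algorithm.
FIRST(S) = {*, +}
FIRST(X) = {*}
FIRST(Y) = {+}
Therefore, FIRST(S) = {*, +}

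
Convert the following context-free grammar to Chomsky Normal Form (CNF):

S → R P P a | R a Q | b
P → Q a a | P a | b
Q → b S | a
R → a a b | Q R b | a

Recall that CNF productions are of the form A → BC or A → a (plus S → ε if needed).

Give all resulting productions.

TA → a; S → b; P → b; TB → b; Q → a; R → a; S → R X0; X0 → P X1; X1 → P TA; S → R X2; X2 → TA Q; P → Q X3; X3 → TA TA; P → P TA; Q → TB S; R → TA X4; X4 → TA TB; R → Q X5; X5 → R TB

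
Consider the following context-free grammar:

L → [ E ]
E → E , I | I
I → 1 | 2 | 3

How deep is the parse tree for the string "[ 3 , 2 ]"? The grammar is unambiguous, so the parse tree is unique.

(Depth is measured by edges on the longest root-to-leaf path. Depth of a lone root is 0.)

4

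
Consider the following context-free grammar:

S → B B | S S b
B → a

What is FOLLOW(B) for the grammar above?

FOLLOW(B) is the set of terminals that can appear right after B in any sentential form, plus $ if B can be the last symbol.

We compute FOLLOW(B) using the standard algorithm.
FOLLOW(S) starts with {$}.
FIRST(B) = {a}
FIRST(S) = {a}
FOLLOW(B) = {$, a, b}
FOLLOW(S) = {$, a, b}
Therefore, FOLLOW(B) = {$, a, b}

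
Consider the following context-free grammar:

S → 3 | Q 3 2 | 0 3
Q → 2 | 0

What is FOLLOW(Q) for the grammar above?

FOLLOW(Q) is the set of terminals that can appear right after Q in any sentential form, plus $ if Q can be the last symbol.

We compute FOLLOW(Q) using the standard algorithm.
FOLLOW(S) starts with {$}.
FIRST(Q) = {0, 2}
FIRST(S) = {0, 2, 3}
FOLLOW(Q) = {3}
FOLLOW(S) = {$}
Therefore, FOLLOW(Q) = {3}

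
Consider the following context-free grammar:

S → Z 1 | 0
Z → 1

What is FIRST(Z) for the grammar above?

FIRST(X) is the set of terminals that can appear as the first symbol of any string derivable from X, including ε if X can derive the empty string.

We compute FIRST(Z) using the standard algorithm.
FIRST(S) = {0, 1}
FIRST(Z) = {1}
Therefore, FIRST(Z) = {1}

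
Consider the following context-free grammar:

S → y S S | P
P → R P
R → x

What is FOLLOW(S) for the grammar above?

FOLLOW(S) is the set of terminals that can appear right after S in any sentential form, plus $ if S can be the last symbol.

We compute FOLLOW(S) using the standard algorithm.
FOLLOW(S) starts with {$}.
FIRST(P) = {x}
FIRST(R) = {x}
FIRST(S) = {x, y}
FOLLOW(P) = {$, x, y}
FOLLOW(R) = {x}
FOLLOW(S) = {$, x, y}
Therefore, FOLLOW(S) = {$, x, y}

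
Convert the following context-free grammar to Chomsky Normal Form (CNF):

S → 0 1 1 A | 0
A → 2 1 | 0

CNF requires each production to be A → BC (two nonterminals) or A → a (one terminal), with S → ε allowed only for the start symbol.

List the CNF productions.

T0 → 0; T1 → 1; S → 0; T2 → 2; A → 0; S → T0 X0; X0 → T1 X1; X1 → T1 A; A → T2 T1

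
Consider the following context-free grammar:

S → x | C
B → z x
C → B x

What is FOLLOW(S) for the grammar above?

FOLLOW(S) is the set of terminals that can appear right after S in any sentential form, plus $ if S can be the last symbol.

We compute FOLLOW(S) using the standard algorithm.
FOLLOW(S) starts with {$}.
FIRST(B) = {z}
FIRST(C) = {z}
FIRST(S) = {x, z}
FOLLOW(B) = {x}
FOLLOW(C) = {$}
FOLLOW(S) = {$}
Therefore, FOLLOW(S) = {$}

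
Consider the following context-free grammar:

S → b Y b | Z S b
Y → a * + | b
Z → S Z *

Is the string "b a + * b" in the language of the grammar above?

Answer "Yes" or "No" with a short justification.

No - no valid derivation exists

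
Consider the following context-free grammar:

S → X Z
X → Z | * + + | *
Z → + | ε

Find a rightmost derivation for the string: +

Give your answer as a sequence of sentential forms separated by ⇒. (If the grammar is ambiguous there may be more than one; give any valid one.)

S ⇒ X Z ⇒ X + ⇒ Z + ⇒ +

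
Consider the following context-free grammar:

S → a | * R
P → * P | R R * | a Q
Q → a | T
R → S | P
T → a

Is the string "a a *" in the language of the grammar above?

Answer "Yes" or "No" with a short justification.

No - no valid derivation exists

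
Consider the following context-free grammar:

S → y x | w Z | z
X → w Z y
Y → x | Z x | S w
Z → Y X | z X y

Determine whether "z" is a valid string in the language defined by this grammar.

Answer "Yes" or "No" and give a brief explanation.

Yes - a valid derivation exists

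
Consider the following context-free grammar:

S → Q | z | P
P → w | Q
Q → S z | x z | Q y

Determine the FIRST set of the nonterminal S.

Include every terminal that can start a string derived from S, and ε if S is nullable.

We compute FIRST(S) using the standard algorithm.
FIRST(P) = {w, x, z}
FIRST(Q) = {w, x, z}
FIRST(S) = {w, x, z}
Therefore, FIRST(S) = {w, x, z}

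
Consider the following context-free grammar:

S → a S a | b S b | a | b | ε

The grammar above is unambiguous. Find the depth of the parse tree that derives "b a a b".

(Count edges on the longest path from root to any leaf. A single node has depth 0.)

3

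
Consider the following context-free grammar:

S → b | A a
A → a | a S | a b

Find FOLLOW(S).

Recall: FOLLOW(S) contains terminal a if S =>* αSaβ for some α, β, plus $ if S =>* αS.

We compute FOLLOW(S) using the standard algorithm.
FOLLOW(S) starts with {$}.
FIRST(A) = {a}
FIRST(S) = {a, b}
FOLLOW(A) = {a}
FOLLOW(S) = {$, a}
Therefore, FOLLOW(S) = {$, a}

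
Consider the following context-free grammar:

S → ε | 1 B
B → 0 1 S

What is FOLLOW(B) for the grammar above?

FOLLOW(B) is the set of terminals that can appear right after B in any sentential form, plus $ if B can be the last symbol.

We compute FOLLOW(B) using the standard algorithm.
FOLLOW(S) starts with {$}.
FIRST(B) = {0}
FIRST(S) = {1, ε}
FOLLOW(B) = {$}
FOLLOW(S) = {$}
Therefore, FOLLOW(B) = {$}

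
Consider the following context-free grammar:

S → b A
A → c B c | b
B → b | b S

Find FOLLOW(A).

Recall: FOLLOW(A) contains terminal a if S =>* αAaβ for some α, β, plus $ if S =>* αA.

We compute FOLLOW(A) using the standard algorithm.
FOLLOW(S) starts with {$}.
FIRST(A) = {b, c}
FIRST(B) = {b}
FIRST(S) = {b}
FOLLOW(A) = {$, c}
FOLLOW(B) = {c}
FOLLOW(S) = {$, c}
Therefore, FOLLOW(A) = {$, c}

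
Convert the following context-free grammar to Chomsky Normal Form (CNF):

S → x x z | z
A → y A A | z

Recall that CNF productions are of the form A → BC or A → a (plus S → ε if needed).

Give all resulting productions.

TX → x; TZ → z; S → z; TY → y; A → z; S → TX X0; X0 → TX TZ; A → TY X1; X1 → A A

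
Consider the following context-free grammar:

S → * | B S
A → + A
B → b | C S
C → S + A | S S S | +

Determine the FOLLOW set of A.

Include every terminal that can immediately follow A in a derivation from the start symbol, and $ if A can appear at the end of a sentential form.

We compute FOLLOW(A) using the standard algorithm.
FOLLOW(S) starts with {$}.
FIRST(A) = {+}
FIRST(B) = {*, +, b}
FIRST(C) = {*, +, b}
FIRST(S) = {*, +, b}
FOLLOW(A) = {*, +, b}
FOLLOW(B) = {*, +, b}
FOLLOW(C) = {*, +, b}
FOLLOW(S) = {$, *, +, b}
Therefore, FOLLOW(A) = {*, +, b}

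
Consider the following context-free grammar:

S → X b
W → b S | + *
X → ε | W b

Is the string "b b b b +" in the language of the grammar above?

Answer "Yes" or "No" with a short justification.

No - no valid derivation exists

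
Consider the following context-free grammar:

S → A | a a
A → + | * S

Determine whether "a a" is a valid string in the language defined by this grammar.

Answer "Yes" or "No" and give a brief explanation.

Yes - a valid derivation exists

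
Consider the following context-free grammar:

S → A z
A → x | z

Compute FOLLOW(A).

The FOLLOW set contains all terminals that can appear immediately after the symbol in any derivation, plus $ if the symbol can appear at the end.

We compute FOLLOW(A) using the standard algorithm.
FOLLOW(S) starts with {$}.
FIRST(A) = {x, z}
FIRST(S) = {x, z}
FOLLOW(A) = {z}
FOLLOW(S) = {$}
Therefore, FOLLOW(A) = {z}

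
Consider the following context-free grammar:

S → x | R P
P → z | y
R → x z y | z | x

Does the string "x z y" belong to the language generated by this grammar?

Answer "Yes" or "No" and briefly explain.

No - no valid derivation exists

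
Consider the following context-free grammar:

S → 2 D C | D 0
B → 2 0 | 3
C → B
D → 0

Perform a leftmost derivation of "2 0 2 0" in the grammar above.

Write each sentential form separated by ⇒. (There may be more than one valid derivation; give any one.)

S ⇒ 2 D C ⇒ 2 0 C ⇒ 2 0 B ⇒ 2 0 2 0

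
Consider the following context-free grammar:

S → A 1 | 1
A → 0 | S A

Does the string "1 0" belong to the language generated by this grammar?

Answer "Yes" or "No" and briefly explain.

No - no valid derivation exists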